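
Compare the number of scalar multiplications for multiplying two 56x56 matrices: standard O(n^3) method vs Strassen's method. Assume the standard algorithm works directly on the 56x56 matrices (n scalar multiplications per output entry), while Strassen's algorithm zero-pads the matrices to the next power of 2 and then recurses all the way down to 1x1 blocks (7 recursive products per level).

Matrix multiplication for 56x56 matrices:

Strassen's algorithm requires power-of-2 dimensions. Pad 56x56 to 64x64 (next power of 2).

Standard algorithm: 56^3 = 175616 multiplications
Strassen's algorithm: 7^(log2(64)) = 7^6 = 117649 multiplications
Savings: 175616 - 117649 = 57967 multiplications

Standard: 175616 multiplications (56^3). Strassen: 117649 multiplications (7^6, after padding to 64x64). Strassen reduces 8 recursive multiplications to 7 at each level.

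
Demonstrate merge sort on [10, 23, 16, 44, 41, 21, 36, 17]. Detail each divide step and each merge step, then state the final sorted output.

Merge sort trace:

Split: [10, 23, 16, 44, 41, 21, 36, 17] -> [10, 23, 16, 44] and [41, 21, 36, 17]
  Split: [10, 23, 16, 44] -> [10, 23] and [16, 44]
    Split: [10, 23] -> [10] and [23]
    Merge: [10] + [23] -> [10, 23]
    Split: [16, 44] -> [16] and [44]
    Merge: [16] + [44] -> [16, 44]
  Merge: [10, 23] + [16, 44] -> [10, 16, 23, 44]
  Split: [41, 21, 36, 17] -> [41, 21] and [36, 17]
    Split: [41, 21] -> [41] and [21]
    Merge: [41] + [21] -> [21, 41]
    Split: [36, 17] -> [36] and [17]
    Merge: [36] + [17] -> [17, 36]
  Merge: [21, 41] + [17, 36] -> [17, 21, 36, 41]
Merge: [10, 16, 23, 44] + [17, 21, 36, 41] -> [10, 16, 17, 21, 23, 36, 41, 44]

Final sorted array: [10, 16, 17, 21, 23, 36, 41, 44]

The merge sort proceeds by recursively splitting the array and merging sorted halves.
After all merges, the sorted array is [10, 16, 17, 21, 23, 36, 41, 44].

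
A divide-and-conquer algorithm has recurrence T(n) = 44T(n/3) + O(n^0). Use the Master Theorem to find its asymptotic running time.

Master Theorem for T(n) = 44T(n/3) + O(n^0):

a = 44, b = 3, c = 0
log_b(a) = log_3(44) = 3.4445

Case 1: c = 0 < log_3(44) = 3.4445
T(n) = O(n^(log_3 44))

For T(n) = 44T(n/3) + O(n^0): log_3(44) = 3.4445. This is Case 1 of the Master Theorem (c < log_b(a), work dominated by leaves), giving O(n^(log_3 44)).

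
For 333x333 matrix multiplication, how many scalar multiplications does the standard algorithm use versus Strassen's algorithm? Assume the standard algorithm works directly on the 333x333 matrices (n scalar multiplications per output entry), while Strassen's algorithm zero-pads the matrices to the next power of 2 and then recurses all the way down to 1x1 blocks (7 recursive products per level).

Matrix multiplication for 333x333 matrices:

Strassen's algorithm requires power-of-2 dimensions. Pad 333x333 to 512x512 (next power of 2).

Standard algorithm: 333^3 = 36926037 multiplications
Strassen's algorithm: 7^(log2(512)) = 7^9 = 40353607 multiplications
Difference: 36926037 - 40353607 = -3427570 (Strassen uses MORE here due to padding overhead — for small or just-over-power-of-2 n, padding can outweigh the per-level savings)

Standard: 36926037 multiplications (333^3). Strassen: 40353607 multiplications (7^9, after padding to 512x512). Strassen reduces 8 recursive multiplications to 7 at each level.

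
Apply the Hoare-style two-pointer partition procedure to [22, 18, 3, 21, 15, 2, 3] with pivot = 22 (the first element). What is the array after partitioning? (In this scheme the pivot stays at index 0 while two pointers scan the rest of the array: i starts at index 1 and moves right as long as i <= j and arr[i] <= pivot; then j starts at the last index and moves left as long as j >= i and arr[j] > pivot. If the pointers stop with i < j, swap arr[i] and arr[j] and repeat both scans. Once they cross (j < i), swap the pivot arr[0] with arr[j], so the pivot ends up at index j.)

Hoare-style two-pointer partition with pivot = 22:

Initial array: [22, 18, 3, 21, 15, 2, 3]

Pointers start at i = 1, j = 6.
i ends at 7, j ends at 6: the pointers have crossed (j < i), so scanning stops.

Swap pivot arr[0] with arr[6] to place pivot at position 6: [3, 18, 3, 21, 15, 2, 22]
Pivot position: 6

After partitioning with pivot 22, the array becomes [3, 18, 3, 21, 15, 2, 22]. The pivot is placed at index 6. All elements to the left of the pivot are <= 22, and all elements to the right are > 22.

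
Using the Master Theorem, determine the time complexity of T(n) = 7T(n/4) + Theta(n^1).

Master Theorem for T(n) = 7T(n/4) + O(n^1):

a = 7, b = 4, c = 1
log_b(a) = log_4(7) = 1.4037

Case 1: c = 1 < log_4(7) = 1.4037
T(n) = O(n^(log_4 7))

For T(n) = 7T(n/4) + O(n^1): log_4(7) = 1.4037. This is Case 1 of the Master Theorem (c < log_b(a), work dominated by leaves), giving O(n^(log_4 7)).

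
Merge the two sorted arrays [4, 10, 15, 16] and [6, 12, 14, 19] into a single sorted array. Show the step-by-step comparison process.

Merging process:

Compare 4 vs 6: take 4 from left. Merged: [4]
Compare 10 vs 6: take 6 from right. Merged: [4, 6]
Compare 10 vs 12: take 10 from left. Merged: [4, 6, 10]
Compare 15 vs 12: take 12 from right. Merged: [4, 6, 10, 12]
Compare 15 vs 14: take 14 from right. Merged: [4, 6, 10, 12, 14]
Compare 15 vs 19: take 15 from left. Merged: [4, 6, 10, 12, 14, 15]
Compare 16 vs 19: take 16 from left. Merged: [4, 6, 10, 12, 14, 15, 16]
Append remaining from right: [19]. Merged: [4, 6, 10, 12, 14, 15, 16, 19]

Final merged array: [4, 6, 10, 12, 14, 15, 16, 19]
Total comparisons: 7

The merged array is [4, 6, 10, 12, 14, 15, 16, 19], requiring 7 comparisons. The merge step runs in O(n) time where n is the total number of elements.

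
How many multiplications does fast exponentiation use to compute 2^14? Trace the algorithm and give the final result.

Computing 2^14 by squaring (build up from 2^1; each line after the first costs one multiplication):

2^1 = 2
2^2 = (2^1)^2 = 2^2 = 4
2^3 = 2 * 2^2 = 2 * 4 = 8
2^6 = (2^3)^2 = 8^2 = 64
2^7 = 2 * 2^6 = 2 * 64 = 128
2^14 = (2^7)^2 = 128^2 = 16384

Result: 16384
Multiplications needed: 5 (5 lines after 2^1)

2^14 = 16384. Using exponentiation by squaring, this requires 5 multiplications. The key idea: if the exponent is even, square the half-power; if odd, multiply by the base once.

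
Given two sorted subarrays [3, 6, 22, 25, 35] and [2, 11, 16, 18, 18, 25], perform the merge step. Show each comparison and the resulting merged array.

Merging process:

Compare 3 vs 2: take 2 from right. Merged: [2]
Compare 3 vs 11: take 3 from left. Merged: [2, 3]
Compare 6 vs 11: take 6 from left. Merged: [2, 3, 6]
Compare 22 vs 11: take 11 from right. Merged: [2, 3, 6, 11]
Compare 22 vs 16: take 16 from right. Merged: [2, 3, 6, 11, 16]
Compare 22 vs 18: take 18 from right. Merged: [2, 3, 6, 11, 16, 18]
Compare 22 vs 18: take 18 from right. Merged: [2, 3, 6, 11, 16, 18, 18]
Compare 22 vs 25: take 22 from left. Merged: [2, 3, 6, 11, 16, 18, 18, 22]
Compare 25 vs 25: take 25 from left. Merged: [2, 3, 6, 11, 16, 18, 18, 22, 25]
Compare 35 vs 25: take 25 from right. Merged: [2, 3, 6, 11, 16, 18, 18, 22, 25, 25]
Append remaining from left: [35]. Merged: [2, 3, 6, 11, 16, 18, 18, 22, 25, 25, 35]

Final merged array: [2, 3, 6, 11, 16, 18, 18, 22, 25, 25, 35]
Total comparisons: 10

The merged array is [2, 3, 6, 11, 16, 18, 18, 22, 25, 25, 35], requiring 10 comparisons. The merge step runs in O(n) time where n is the total number of elements.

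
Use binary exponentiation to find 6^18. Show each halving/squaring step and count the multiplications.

Computing 6^18 by squaring (build up from 6^1; each line after the first costs one multiplication):

6^1 = 6
6^2 = (6^1)^2 = 6^2 = 36
6^4 = (6^2)^2 = 36^2 = 1296
6^8 = (6^4)^2 = 1296^2 = 1679616
6^9 = 6 * 6^8 = 6 * 1679616 = 10077696
6^18 = (6^9)^2 = 10077696^2 = 101559956668416

Result: 101559956668416
Multiplications needed: 5 (5 lines after 6^1)

6^18 = 101559956668416. Using exponentiation by squaring, this requires 5 multiplications. The key idea: if the exponent is even, square the half-power; if odd, multiply by the base once.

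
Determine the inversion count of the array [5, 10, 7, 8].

Finding inversions in [5, 10, 7, 8]:

(1, 2): arr[1]=10 > arr[2]=7
(1, 3): arr[1]=10 > arr[3]=8

Total inversions: 2

The array has 2 inversion(s): (1,2), (1,3). Each pair (i,j) satisfies i < j and arr[i] > arr[j].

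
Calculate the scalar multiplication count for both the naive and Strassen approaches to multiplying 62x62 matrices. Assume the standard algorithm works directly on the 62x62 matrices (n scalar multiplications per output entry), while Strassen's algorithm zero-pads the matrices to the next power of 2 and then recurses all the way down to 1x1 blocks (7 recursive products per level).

Matrix multiplication for 62x62 matrices:

Strassen's algorithm requires power-of-2 dimensions. Pad 62x62 to 64x64 (next power of 2).

Standard algorithm: 62^3 = 238328 multiplications
Strassen's algorithm: 7^(log2(64)) = 7^6 = 117649 multiplications
Savings: 238328 - 117649 = 120679 multiplications

Standard: 238328 multiplications (62^3). Strassen: 117649 multiplications (7^6, after padding to 64x64). Strassen reduces 8 recursive multiplications to 7 at each level.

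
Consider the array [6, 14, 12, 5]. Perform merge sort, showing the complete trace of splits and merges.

Merge sort trace:

Split: [6, 14, 12, 5] -> [6, 14] and [12, 5]
  Split: [6, 14] -> [6] and [14]
  Merge: [6] + [14] -> [6, 14]
  Split: [12, 5] -> [12] and [5]
  Merge: [12] + [5] -> [5, 12]
Merge: [6, 14] + [5, 12] -> [5, 6, 12, 14]

Final sorted array: [5, 6, 12, 14]

The merge sort proceeds by recursively splitting the array and merging sorted halves.
After all merges, the sorted array is [5, 6, 12, 14].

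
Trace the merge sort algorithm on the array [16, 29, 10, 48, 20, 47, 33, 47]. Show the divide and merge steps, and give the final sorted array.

Merge sort trace:

Split: [16, 29, 10, 48, 20, 47, 33, 47] -> [16, 29, 10, 48] and [20, 47, 33, 47]
  Split: [16, 29, 10, 48] -> [16, 29] and [10, 48]
    Split: [16, 29] -> [16] and [29]
    Merge: [16] + [29] -> [16, 29]
    Split: [10, 48] -> [10] and [48]
    Merge: [10] + [48] -> [10, 48]
  Merge: [16, 29] + [10, 48] -> [10, 16, 29, 48]
  Split: [20, 47, 33, 47] -> [20, 47] and [33, 47]
    Split: [20, 47] -> [20] and [47]
    Merge: [20] + [47] -> [20, 47]
    Split: [33, 47] -> [33] and [47]
    Merge: [33] + [47] -> [33, 47]
  Merge: [20, 47] + [33, 47] -> [20, 33, 47, 47]
Merge: [10, 16, 29, 48] + [20, 33, 47, 47] -> [10, 16, 20, 29, 33, 47, 47, 48]

Final sorted array: [10, 16, 20, 29, 33, 47, 47, 48]

The merge sort proceeds by recursively splitting the array and merging sorted halves.
After all merges, the sorted array is [10, 16, 20, 29, 33, 47, 47, 48].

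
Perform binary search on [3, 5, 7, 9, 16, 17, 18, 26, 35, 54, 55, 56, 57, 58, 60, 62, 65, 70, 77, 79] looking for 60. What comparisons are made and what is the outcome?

Binary search for 60 in [3, 5, 7, 9, 16, 17, 18, 26, 35, 54, 55, 56, 57, 58, 60, 62, 65, 70, 77, 79]:

lo=0, hi=19, mid=9, arr[mid]=54 -> 54 < 60, search right half
lo=10, hi=19, mid=14, arr[mid]=60 -> Found target at index 14!

Binary search finds 60 at index 14 after 2 comparisons. The search repeatedly halves the search space by comparing with the middle element.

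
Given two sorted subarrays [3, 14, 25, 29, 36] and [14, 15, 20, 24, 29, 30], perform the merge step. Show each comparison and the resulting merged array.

Merging process:

Compare 3 vs 14: take 3 from left. Merged: [3]
Compare 14 vs 14: take 14 from left. Merged: [3, 14]
Compare 25 vs 14: take 14 from right. Merged: [3, 14, 14]
Compare 25 vs 15: take 15 from right. Merged: [3, 14, 14, 15]
Compare 25 vs 20: take 20 from right. Merged: [3, 14, 14, 15, 20]
Compare 25 vs 24: take 24 from right. Merged: [3, 14, 14, 15, 20, 24]
Compare 25 vs 29: take 25 from left. Merged: [3, 14, 14, 15, 20, 24, 25]
Compare 29 vs 29: take 29 from left. Merged: [3, 14, 14, 15, 20, 24, 25, 29]
Compare 36 vs 29: take 29 from right. Merged: [3, 14, 14, 15, 20, 24, 25, 29, 29]
Compare 36 vs 30: take 30 from right. Merged: [3, 14, 14, 15, 20, 24, 25, 29, 29, 30]
Append remaining from left: [36]. Merged: [3, 14, 14, 15, 20, 24, 25, 29, 29, 30, 36]

Final merged array: [3, 14, 14, 15, 20, 24, 25, 29, 29, 30, 36]
Total comparisons: 10

The merged array is [3, 14, 14, 15, 20, 24, 25, 29, 29, 30, 36], requiring 10 comparisons. The merge step runs in O(n) time where n is the total number of elements.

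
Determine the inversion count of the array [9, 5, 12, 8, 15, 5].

Finding inversions in [9, 5, 12, 8, 15, 5]:

(0, 1): arr[0]=9 > arr[1]=5
(0, 3): arr[0]=9 > arr[3]=8
(0, 5): arr[0]=9 > arr[5]=5
(2, 3): arr[2]=12 > arr[3]=8
(2, 5): arr[2]=12 > arr[5]=5
(3, 5): arr[3]=8 > arr[5]=5
(4, 5): arr[4]=15 > arr[5]=5

Total inversions: 7

The array has 7 inversion(s): (0,1), (0,3), (0,5), (2,3), (2,5), (3,5), (4,5). Each pair (i,j) satisfies i < j and arr[i] > arr[j].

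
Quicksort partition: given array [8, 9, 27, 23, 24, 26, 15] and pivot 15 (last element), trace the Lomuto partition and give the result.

Lomuto partition with pivot = 15:

Initial array: [8, 9, 27, 23, 24, 26, 15]

arr[0]=8 <= 15: swap with position 0, array becomes [8, 9, 27, 23, 24, 26, 15]
arr[1]=9 <= 15: swap with position 1, array becomes [8, 9, 27, 23, 24, 26, 15]
arr[2]=27 > 15: no swap
arr[3]=23 > 15: no swap
arr[4]=24 > 15: no swap
arr[5]=26 > 15: no swap

Place pivot at position 2: [8, 9, 15, 23, 24, 26, 27]
Pivot position: 2

After partitioning with pivot 15, the array becomes [8, 9, 15, 23, 24, 26, 27]. The pivot is placed at index 2. All elements to the left of the pivot are <= 15, and all elements to the right are > 15.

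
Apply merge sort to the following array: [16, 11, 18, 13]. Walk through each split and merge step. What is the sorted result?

Merge sort trace:

Split: [16, 11, 18, 13] -> [16, 11] and [18, 13]
  Split: [16, 11] -> [16] and [11]
  Merge: [16] + [11] -> [11, 16]
  Split: [18, 13] -> [18] and [13]
  Merge: [18] + [13] -> [13, 18]
Merge: [11, 16] + [13, 18] -> [11, 13, 16, 18]

Final sorted array: [11, 13, 16, 18]

The merge sort proceeds by recursively splitting the array and merging sorted halves.
After all merges, the sorted array is [11, 13, 16, 18].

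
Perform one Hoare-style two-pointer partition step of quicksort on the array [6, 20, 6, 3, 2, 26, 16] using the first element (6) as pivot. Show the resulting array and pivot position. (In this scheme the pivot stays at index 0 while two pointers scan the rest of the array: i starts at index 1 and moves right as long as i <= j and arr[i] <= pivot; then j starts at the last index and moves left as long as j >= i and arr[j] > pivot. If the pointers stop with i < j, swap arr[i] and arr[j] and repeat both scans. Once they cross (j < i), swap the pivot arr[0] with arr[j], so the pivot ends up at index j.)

Hoare-style two-pointer partition with pivot = 6:

Initial array: [6, 20, 6, 3, 2, 26, 16]

Pointers start at i = 1, j = 6.
i stops at index 1 (arr[1]=20 > 6), j stops at index 4 (arr[4]=2 <= 6): swap arr[1] and arr[4], array becomes [6, 2, 6, 3, 20, 26, 16]
i ends at 4, j ends at 3: the pointers have crossed (j < i), so scanning stops.

Swap pivot arr[0] with arr[3] to place pivot at position 3: [3, 2, 6, 6, 20, 26, 16]
Pivot position: 3

After partitioning with pivot 6, the array becomes [3, 2, 6, 6, 20, 26, 16]. The pivot is placed at index 3. All elements to the left of the pivot are <= 6, and all elements to the right are > 6.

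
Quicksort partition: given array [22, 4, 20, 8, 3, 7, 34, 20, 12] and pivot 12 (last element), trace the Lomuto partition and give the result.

Lomuto partition with pivot = 12:

Initial array: [22, 4, 20, 8, 3, 7, 34, 20, 12]

arr[0]=22 > 12: no swap
arr[1]=4 <= 12: swap with position 0, array becomes [4, 22, 20, 8, 3, 7, 34, 20, 12]
arr[2]=20 > 12: no swap
arr[3]=8 <= 12: swap with position 1, array becomes [4, 8, 20, 22, 3, 7, 34, 20, 12]
arr[4]=3 <= 12: swap with position 2, array becomes [4, 8, 3, 22, 20, 7, 34, 20, 12]
arr[5]=7 <= 12: swap with position 3, array becomes [4, 8, 3, 7, 20, 22, 34, 20, 12]
arr[6]=34 > 12: no swap
arr[7]=20 > 12: no swap

Place pivot at position 4: [4, 8, 3, 7, 12, 22, 34, 20, 20]
Pivot position: 4

After partitioning with pivot 12, the array becomes [4, 8, 3, 7, 12, 22, 34, 20, 20]. The pivot is placed at index 4. All elements to the left of the pivot are <= 12, and all elements to the right are > 12.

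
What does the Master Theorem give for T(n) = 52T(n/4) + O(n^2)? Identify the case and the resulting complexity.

Master Theorem for T(n) = 52T(n/4) + O(n^2):

a = 52, b = 4, c = 2
log_b(a) = log_4(52) = 2.8502

Case 1: c = 2 < log_4(52) = 2.8502
T(n) = O(n^(log_4 52))

For T(n) = 52T(n/4) + O(n^2): log_4(52) = 2.8502. This is Case 1 of the Master Theorem (c < log_b(a), work dominated by leaves), giving O(n^(log_4 52)).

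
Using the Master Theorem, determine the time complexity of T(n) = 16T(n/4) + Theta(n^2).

Master Theorem for T(n) = 16T(n/4) + O(n^2):

a = 16, b = 4, c = 2
log_b(a) = log_4(16) = 2.0000

Case 2: c = 2 = log_4(16) = 2.0000
T(n) = O(n^2 log n) = O(n^2 log n)

For T(n) = 16T(n/4) + O(n^2): log_4(16) = 2.0000. This is Case 2 of the Master Theorem (c = log_b(a), equal work at all levels), giving O(n^2 log n).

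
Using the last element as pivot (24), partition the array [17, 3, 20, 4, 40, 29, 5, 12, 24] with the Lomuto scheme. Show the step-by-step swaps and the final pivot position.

Lomuto partition with pivot = 24:

Initial array: [17, 3, 20, 4, 40, 29, 5, 12, 24]

arr[0]=17 <= 24: swap with position 0, array becomes [17, 3, 20, 4, 40, 29, 5, 12, 24]
arr[1]=3 <= 24: swap with position 1, array becomes [17, 3, 20, 4, 40, 29, 5, 12, 24]
arr[2]=20 <= 24: swap with position 2, array becomes [17, 3, 20, 4, 40, 29, 5, 12, 24]
arr[3]=4 <= 24: swap with position 3, array becomes [17, 3, 20, 4, 40, 29, 5, 12, 24]
arr[4]=40 > 24: no swap
arr[5]=29 > 24: no swap
arr[6]=5 <= 24: swap with position 4, array becomes [17, 3, 20, 4, 5, 29, 40, 12, 24]
arr[7]=12 <= 24: swap with position 5, array becomes [17, 3, 20, 4, 5, 12, 40, 29, 24]

Place pivot at position 6: [17, 3, 20, 4, 5, 12, 24, 29, 40]
Pivot position: 6

After partitioning with pivot 24, the array becomes [17, 3, 20, 4, 5, 12, 24, 29, 40]. The pivot is placed at index 6. All elements to the left of the pivot are <= 24, and all elements to the right are > 24.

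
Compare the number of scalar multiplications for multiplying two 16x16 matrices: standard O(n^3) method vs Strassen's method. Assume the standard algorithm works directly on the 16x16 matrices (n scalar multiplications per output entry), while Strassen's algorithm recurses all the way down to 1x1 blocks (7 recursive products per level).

Matrix multiplication for 16x16 matrices:

Standard algorithm: 16^3 = 4096 multiplications
Strassen's algorithm: 7^(log2(16)) = 7^4 = 2401 multiplications
Savings: 4096 - 2401 = 1695 multiplications

Standard: 4096 multiplications (16^3). Strassen: 2401 multiplications (7^4). Strassen reduces 8 recursive multiplications to 7 at each level.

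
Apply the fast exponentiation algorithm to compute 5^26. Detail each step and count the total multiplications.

Computing 5^26 by squaring (build up from 5^1; each line after the first costs one multiplication):

5^1 = 5
5^2 = (5^1)^2 = 5^2 = 25
5^3 = 5 * 5^2 = 5 * 25 = 125
5^6 = (5^3)^2 = 125^2 = 15625
5^12 = (5^6)^2 = 15625^2 = 244140625
5^13 = 5 * 5^12 = 5 * 244140625 = 1220703125
5^26 = (5^13)^2 = 1220703125^2 = 1490116119384765625

Result: 1490116119384765625
Multiplications needed: 6 (6 lines after 5^1)

5^26 = 1490116119384765625. Using exponentiation by squaring, this requires 6 multiplications. The key idea: if the exponent is even, square the half-power; if odd, multiply by the base once.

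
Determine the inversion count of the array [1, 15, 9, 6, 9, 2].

Finding inversions in [1, 15, 9, 6, 9, 2]:

(1, 2): arr[1]=15 > arr[2]=9
(1, 3): arr[1]=15 > arr[3]=6
(1, 4): arr[1]=15 > arr[4]=9
(1, 5): arr[1]=15 > arr[5]=2
(2, 3): arr[2]=9 > arr[3]=6
(2, 5): arr[2]=9 > arr[5]=2
(3, 5): arr[3]=6 > arr[5]=2
(4, 5): arr[4]=9 > arr[5]=2

Total inversions: 8

The array has 8 inversion(s): (1,2), (1,3), (1,4), (1,5), (2,3), (2,5), (3,5), (4,5). Each pair (i,j) satisfies i < j and arr[i] > arr[j].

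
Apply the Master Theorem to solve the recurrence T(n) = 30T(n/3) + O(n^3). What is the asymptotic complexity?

Master Theorem for T(n) = 30T(n/3) + O(n^3):

a = 30, b = 3, c = 3
log_b(a) = log_3(30) = 3.0959

Case 1: c = 3 < log_3(30) = 3.0959
T(n) = O(n^(log_3 30))

For T(n) = 30T(n/3) + O(n^3): log_3(30) = 3.0959. This is Case 1 of the Master Theorem (c < log_b(a), work dominated by leaves), giving O(n^(log_3 30)).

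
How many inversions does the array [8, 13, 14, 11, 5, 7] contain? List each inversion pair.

Finding inversions in [8, 13, 14, 11, 5, 7]:

(0, 4): arr[0]=8 > arr[4]=5
(0, 5): arr[0]=8 > arr[5]=7
(1, 3): arr[1]=13 > arr[3]=11
(1, 4): arr[1]=13 > arr[4]=5
(1, 5): arr[1]=13 > arr[5]=7
(2, 3): arr[2]=14 > arr[3]=11
(2, 4): arr[2]=14 > arr[4]=5
(2, 5): arr[2]=14 > arr[5]=7
(3, 4): arr[3]=11 > arr[4]=5
(3, 5): arr[3]=11 > arr[5]=7

Total inversions: 10

The array has 10 inversion(s): (0,4), (0,5), (1,3), (1,4), (1,5), (2,3), (2,4), (2,5), (3,4), (3,5). Each pair (i,j) satisfies i < j and arr[i] > arr[j].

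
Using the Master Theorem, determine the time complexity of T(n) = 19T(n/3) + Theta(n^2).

Master Theorem for T(n) = 19T(n/3) + O(n^2):

a = 19, b = 3, c = 2
log_b(a) = log_3(19) = 2.6801

Case 1: c = 2 < log_3(19) = 2.6801
T(n) = O(n^(log_3 19))

For T(n) = 19T(n/3) + O(n^2): log_3(19) = 2.6801. This is Case 1 of the Master Theorem (c < log_b(a), work dominated by leaves), giving O(n^(log_3 19)).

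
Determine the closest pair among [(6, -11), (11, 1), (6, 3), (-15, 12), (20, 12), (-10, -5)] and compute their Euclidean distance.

Computing all pairwise distances among 6 points:

d((6, -11), (11, 1)) = 13.0
d((6, -11), (6, 3)) = 14.0
d((6, -11), (-15, 12)) = 31.1448
d((6, -11), (20, 12)) = 26.9258
d((6, -11), (-10, -5)) = 17.088
d((11, 1), (6, 3)) = 5.3852 <-- minimum
d((11, 1), (-15, 12)) = 28.2312
d((11, 1), (20, 12)) = 14.2127
d((11, 1), (-10, -5)) = 21.8403
d((6, 3), (-15, 12)) = 22.8473
d((6, 3), (20, 12)) = 16.6433
d((6, 3), (-10, -5)) = 17.8885
d((-15, 12), (20, 12)) = 35.0
d((-15, 12), (-10, -5)) = 17.72
d((20, 12), (-10, -5)) = 34.4819

Closest pair: (11, 1) and (6, 3) with distance 5.3852

The closest pair is (11, 1) and (6, 3) with Euclidean distance 5.3852. For 6 points, brute-force pairwise comparison is shown above. For large n, the divide-and-conquer algorithm (sort by x, recurse on halves, check the dividing strip) achieves O(n log n).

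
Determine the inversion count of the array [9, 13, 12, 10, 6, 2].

Finding inversions in [9, 13, 12, 10, 6, 2]:

(0, 4): arr[0]=9 > arr[4]=6
(0, 5): arr[0]=9 > arr[5]=2
(1, 2): arr[1]=13 > arr[2]=12
(1, 3): arr[1]=13 > arr[3]=10
(1, 4): arr[1]=13 > arr[4]=6
(1, 5): arr[1]=13 > arr[5]=2
(2, 3): arr[2]=12 > arr[3]=10
(2, 4): arr[2]=12 > arr[4]=6
(2, 5): arr[2]=12 > arr[5]=2
(3, 4): arr[3]=10 > arr[4]=6
(3, 5): arr[3]=10 > arr[5]=2
(4, 5): arr[4]=6 > arr[5]=2

Total inversions: 12

The array has 12 inversion(s): (0,4), (0,5), (1,2), (1,3), (1,4), (1,5), (2,3), (2,4), (2,5), (3,4), (3,5), (4,5). Each pair (i,j) satisfies i < j and arr[i] > arr[j].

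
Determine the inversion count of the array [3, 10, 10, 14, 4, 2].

Finding inversions in [3, 10, 10, 14, 4, 2]:

(0, 5): arr[0]=3 > arr[5]=2
(1, 4): arr[1]=10 > arr[4]=4
(1, 5): arr[1]=10 > arr[5]=2
(2, 4): arr[2]=10 > arr[4]=4
(2, 5): arr[2]=10 > arr[5]=2
(3, 4): arr[3]=14 > arr[4]=4
(3, 5): arr[3]=14 > arr[5]=2
(4, 5): arr[4]=4 > arr[5]=2

Total inversions: 8

The array has 8 inversion(s): (0,5), (1,4), (1,5), (2,4), (2,5), (3,4), (3,5), (4,5). Each pair (i,j) satisfies i < j and arr[i] > arr[j].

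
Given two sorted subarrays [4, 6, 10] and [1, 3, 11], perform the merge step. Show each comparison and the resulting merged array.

Merging process:

Compare 4 vs 1: take 1 from right. Merged: [1]
Compare 4 vs 3: take 3 from right. Merged: [1, 3]
Compare 4 vs 11: take 4 from left. Merged: [1, 3, 4]
Compare 6 vs 11: take 6 from left. Merged: [1, 3, 4, 6]
Compare 10 vs 11: take 10 from left. Merged: [1, 3, 4, 6, 10]
Append remaining from right: [11]. Merged: [1, 3, 4, 6, 10, 11]

Final merged array: [1, 3, 4, 6, 10, 11]
Total comparisons: 5

The merged array is [1, 3, 4, 6, 10, 11], requiring 5 comparisons. The merge step runs in O(n) time where n is the total number of elements.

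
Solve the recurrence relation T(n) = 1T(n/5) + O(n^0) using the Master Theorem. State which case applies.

Master Theorem for T(n) = 1T(n/5) + O(n^0):

a = 1, b = 5, c = 0
log_b(a) = log_5(1) = 0.0000

Case 2: c = 0 = log_5(1) = 0.0000
T(n) = O(n^0 log n) = O(log n)

For T(n) = 1T(n/5) + O(n^0): log_5(1) = 0.0000. This is Case 2 of the Master Theorem (c = log_b(a), equal work at all levels), giving O(log n).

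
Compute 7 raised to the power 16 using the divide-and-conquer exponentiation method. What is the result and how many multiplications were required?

Computing 7^16 by squaring (build up from 7^1; each line after the first costs one multiplication):

7^1 = 7
7^2 = (7^1)^2 = 7^2 = 49
7^4 = (7^2)^2 = 49^2 = 2401
7^8 = (7^4)^2 = 2401^2 = 5764801
7^16 = (7^8)^2 = 5764801^2 = 33232930569601

Result: 33232930569601
Multiplications needed: 4 (4 lines after 7^1)

7^16 = 33232930569601. Using exponentiation by squaring, this requires 4 multiplications. The key idea: if the exponent is even, square the half-power; if odd, multiply by the base once.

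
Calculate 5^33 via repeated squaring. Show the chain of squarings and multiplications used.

Computing 5^33 by squaring (build up from 5^1; each line after the first costs one multiplication):

5^1 = 5
5^2 = (5^1)^2 = 5^2 = 25
5^4 = (5^2)^2 = 25^2 = 625
5^8 = (5^4)^2 = 625^2 = 390625
5^16 = (5^8)^2 = 390625^2 = 152587890625
5^32 = (5^16)^2 = 152587890625^2 = 23283064365386962890625
5^33 = 5 * 5^32 = 5 * 23283064365386962890625 = 116415321826934814453125

Result: 116415321826934814453125
Multiplications needed: 6 (6 lines after 5^1)

5^33 = 116415321826934814453125. Using exponentiation by squaring, this requires 6 multiplications. The key idea: if the exponent is even, square the half-power; if odd, multiply by the base once.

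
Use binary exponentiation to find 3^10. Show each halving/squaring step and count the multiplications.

Computing 3^10 by squaring (build up from 3^1; each line after the first costs one multiplication):

3^1 = 3
3^2 = (3^1)^2 = 3^2 = 9
3^4 = (3^2)^2 = 9^2 = 81
3^5 = 3 * 3^4 = 3 * 81 = 243
3^10 = (3^5)^2 = 243^2 = 59049

Result: 59049
Multiplications needed: 4 (4 lines after 3^1)

3^10 = 59049. Using exponentiation by squaring, this requires 4 multiplications. The key idea: if the exponent is even, square the half-power; if odd, multiply by the base once.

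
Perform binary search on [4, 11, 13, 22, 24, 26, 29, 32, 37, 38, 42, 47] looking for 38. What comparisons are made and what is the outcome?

Binary search for 38 in [4, 11, 13, 22, 24, 26, 29, 32, 37, 38, 42, 47]:

lo=0, hi=11, mid=5, arr[mid]=26 -> 26 < 38, search right half
lo=6, hi=11, mid=8, arr[mid]=37 -> 37 < 38, search right half
lo=9, hi=11, mid=10, arr[mid]=42 -> 42 > 38, search left half
lo=9, hi=9, mid=9, arr[mid]=38 -> Found target at index 9!

Binary search finds 38 at index 9 after 4 comparisons. The search repeatedly halves the search space by comparing with the middle element.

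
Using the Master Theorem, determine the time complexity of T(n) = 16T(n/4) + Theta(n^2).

Master Theorem for T(n) = 16T(n/4) + O(n^2):

a = 16, b = 4, c = 2
log_b(a) = log_4(16) = 2.0000

Case 2: c = 2 = log_4(16) = 2.0000
T(n) = O(n^2 log n) = O(n^2 log n)

For T(n) = 16T(n/4) + O(n^2): log_4(16) = 2.0000. This is Case 2 of the Master Theorem (c = log_b(a), equal work at all levels), giving O(n^2 log n).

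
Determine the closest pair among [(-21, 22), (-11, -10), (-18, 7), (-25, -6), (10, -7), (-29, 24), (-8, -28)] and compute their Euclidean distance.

Computing all pairwise distances among 7 points:

d((-21, 22), (-11, -10)) = 33.5261
d((-21, 22), (-18, 7)) = 15.2971
d((-21, 22), (-25, -6)) = 28.2843
d((-21, 22), (10, -7)) = 42.45
d((-21, 22), (-29, 24)) = 8.2462 <-- minimum
d((-21, 22), (-8, -28)) = 51.6624
d((-11, -10), (-18, 7)) = 18.3848
d((-11, -10), (-25, -6)) = 14.5602
d((-11, -10), (10, -7)) = 21.2132
d((-11, -10), (-29, 24)) = 38.4708
d((-11, -10), (-8, -28)) = 18.2483
d((-18, 7), (-25, -6)) = 14.7648
d((-18, 7), (10, -7)) = 31.305
d((-18, 7), (-29, 24)) = 20.2485
d((-18, 7), (-8, -28)) = 36.4005
d((-25, -6), (10, -7)) = 35.0143
d((-25, -6), (-29, 24)) = 30.2655
d((-25, -6), (-8, -28)) = 27.8029
d((10, -7), (-29, 24)) = 49.8197
d((10, -7), (-8, -28)) = 27.6586
d((-29, 24), (-8, -28)) = 56.0803

Closest pair: (-21, 22) and (-29, 24) with distance 8.2462

The closest pair is (-21, 22) and (-29, 24) with Euclidean distance 8.2462. For 7 points, brute-force pairwise comparison is shown above. For large n, the divide-and-conquer algorithm (sort by x, recurse on halves, check the dividing strip) achieves O(n log n).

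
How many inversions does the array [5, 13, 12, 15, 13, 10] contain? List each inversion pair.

Finding inversions in [5, 13, 12, 15, 13, 10]:

(1, 2): arr[1]=13 > arr[2]=12
(1, 5): arr[1]=13 > arr[5]=10
(2, 5): arr[2]=12 > arr[5]=10
(3, 4): arr[3]=15 > arr[4]=13
(3, 5): arr[3]=15 > arr[5]=10
(4, 5): arr[4]=13 > arr[5]=10

Total inversions: 6

The array has 6 inversion(s): (1,2), (1,5), (2,5), (3,4), (3,5), (4,5). Each pair (i,j) satisfies i < j and arr[i] > arr[j].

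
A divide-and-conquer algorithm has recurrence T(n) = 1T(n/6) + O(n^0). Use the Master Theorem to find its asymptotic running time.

Master Theorem for T(n) = 1T(n/6) + O(n^0):

a = 1, b = 6, c = 0
log_b(a) = log_6(1) = 0.0000

Case 2: c = 0 = log_6(1) = 0.0000
T(n) = O(n^0 log n) = O(log n)

For T(n) = 1T(n/6) + O(n^0): log_6(1) = 0.0000. This is Case 2 of the Master Theorem (c = log_b(a), equal work at all levels), giving O(log n).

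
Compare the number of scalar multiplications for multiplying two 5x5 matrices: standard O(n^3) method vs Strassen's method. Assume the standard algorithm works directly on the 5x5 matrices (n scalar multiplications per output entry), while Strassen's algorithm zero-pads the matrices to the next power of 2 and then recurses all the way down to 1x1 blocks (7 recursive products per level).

Matrix multiplication for 5x5 matrices:

Strassen's algorithm requires power-of-2 dimensions. Pad 5x5 to 8x8 (next power of 2).

Standard algorithm: 5^3 = 125 multiplications
Strassen's algorithm: 7^(log2(8)) = 7^3 = 343 multiplications
Difference: 125 - 343 = -218 (Strassen uses MORE here due to padding overhead — for small or just-over-power-of-2 n, padding can outweigh the per-level savings)

Standard: 125 multiplications (5^3). Strassen: 343 multiplications (7^3, after padding to 8x8). Strassen reduces 8 recursive multiplications to 7 at each level.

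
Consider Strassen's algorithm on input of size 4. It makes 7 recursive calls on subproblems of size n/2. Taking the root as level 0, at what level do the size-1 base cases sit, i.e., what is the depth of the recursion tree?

For divide and conquer with division factor 2:

Problem sizes at each level:
Level 0: 4
Level 1: 2
Level 2: 1

The root is level 0 and the size-1 base case is level 2 (the tree spans levels 0 through 2, i.e. 3 levels counting the root), so the depth is the number of divisions: log_2(4) = 2

The recursion tree depth is log_2(4) = 2. At each level, the problem size is divided by 2, so it takes 2 divisions to reduce to a base case of size 1. The algorithm makes 7 recursive calls at each level.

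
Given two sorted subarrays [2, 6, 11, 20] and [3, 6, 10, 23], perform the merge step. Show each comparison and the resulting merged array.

Merging process:

Compare 2 vs 3: take 2 from left. Merged: [2]
Compare 6 vs 3: take 3 from right. Merged: [2, 3]
Compare 6 vs 6: take 6 from left. Merged: [2, 3, 6]
Compare 11 vs 6: take 6 from right. Merged: [2, 3, 6, 6]
Compare 11 vs 10: take 10 from right. Merged: [2, 3, 6, 6, 10]
Compare 11 vs 23: take 11 from left. Merged: [2, 3, 6, 6, 10, 11]
Compare 20 vs 23: take 20 from left. Merged: [2, 3, 6, 6, 10, 11, 20]
Append remaining from right: [23]. Merged: [2, 3, 6, 6, 10, 11, 20, 23]

Final merged array: [2, 3, 6, 6, 10, 11, 20, 23]
Total comparisons: 7

The merged array is [2, 3, 6, 6, 10, 11, 20, 23], requiring 7 comparisons. The merge step runs in O(n) time where n is the total number of elements.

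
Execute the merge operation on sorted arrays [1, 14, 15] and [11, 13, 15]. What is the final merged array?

Merging process:

Compare 1 vs 11: take 1 from left. Merged: [1]
Compare 14 vs 11: take 11 from right. Merged: [1, 11]
Compare 14 vs 13: take 13 from right. Merged: [1, 11, 13]
Compare 14 vs 15: take 14 from left. Merged: [1, 11, 13, 14]
Compare 15 vs 15: take 15 from left. Merged: [1, 11, 13, 14, 15]
Append remaining from right: [15]. Merged: [1, 11, 13, 14, 15, 15]

Final merged array: [1, 11, 13, 14, 15, 15]
Total comparisons: 5

The merged array is [1, 11, 13, 14, 15, 15], requiring 5 comparisons. The merge step runs in O(n) time where n is the total number of elements.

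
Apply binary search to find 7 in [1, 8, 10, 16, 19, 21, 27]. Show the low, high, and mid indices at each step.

Binary search for 7 in [1, 8, 10, 16, 19, 21, 27]:

lo=0, hi=6, mid=3, arr[mid]=16 -> 16 > 7, search left half
lo=0, hi=2, mid=1, arr[mid]=8 -> 8 > 7, search left half
lo=0, hi=0, mid=0, arr[mid]=1 -> 1 < 7, search right half
lo=1 > hi=0, target 7 not found

Binary search determines that 7 is not in the array after 3 comparisons. The search space was exhausted without finding the target.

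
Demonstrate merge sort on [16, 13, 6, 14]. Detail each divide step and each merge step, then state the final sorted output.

Merge sort trace:

Split: [16, 13, 6, 14] -> [16, 13] and [6, 14]
  Split: [16, 13] -> [16] and [13]
  Merge: [16] + [13] -> [13, 16]
  Split: [6, 14] -> [6] and [14]
  Merge: [6] + [14] -> [6, 14]
Merge: [13, 16] + [6, 14] -> [6, 13, 14, 16]

Final sorted array: [6, 13, 14, 16]

The merge sort proceeds by recursively splitting the array and merging sorted halves.
After all merges, the sorted array is [6, 13, 14, 16].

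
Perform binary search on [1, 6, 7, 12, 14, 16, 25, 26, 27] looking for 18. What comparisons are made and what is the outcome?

Binary search for 18 in [1, 6, 7, 12, 14, 16, 25, 26, 27]:

lo=0, hi=8, mid=4, arr[mid]=14 -> 14 < 18, search right half
lo=5, hi=8, mid=6, arr[mid]=25 -> 25 > 18, search left half
lo=5, hi=5, mid=5, arr[mid]=16 -> 16 < 18, search right half
lo=6 > hi=5, target 18 not found

Binary search determines that 18 is not in the array after 3 comparisons. The search space was exhausted without finding the target.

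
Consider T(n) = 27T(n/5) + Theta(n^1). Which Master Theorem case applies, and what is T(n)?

Master Theorem for T(n) = 27T(n/5) + O(n^1):

a = 27, b = 5, c = 1
log_b(a) = log_5(27) = 2.0478

Case 1: c = 1 < log_5(27) = 2.0478
T(n) = O(n^(log_5 27))

For T(n) = 27T(n/5) + O(n^1): log_5(27) = 2.0478. This is Case 1 of the Master Theorem (c < log_b(a), work dominated by leaves), giving O(n^(log_5 27)).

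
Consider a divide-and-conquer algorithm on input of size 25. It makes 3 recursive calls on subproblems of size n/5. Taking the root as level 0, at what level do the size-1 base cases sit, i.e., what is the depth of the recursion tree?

For divide and conquer with division factor 5:

Problem sizes at each level:
Level 0: 25
Level 1: 5
Level 2: 1

The root is level 0 and the size-1 base case is level 2 (the tree spans levels 0 through 2, i.e. 3 levels counting the root), so the depth is the number of divisions: log_5(25) = 2

The recursion tree depth is log_5(25) = 2. At each level, the problem size is divided by 5, so it takes 2 divisions to reduce to a base case of size 1. The algorithm makes 3 recursive calls at each level.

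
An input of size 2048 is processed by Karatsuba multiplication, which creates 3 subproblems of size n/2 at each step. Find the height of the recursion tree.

For divide and conquer with division factor 2:

Problem sizes at each level:
Level 0: 2048
Level 1: 1024
Level 2: 512
Level 3: 256
Level 4: 128
Level 5: 64
Level 6: 32
Level 7: 16
Level 8: 8
Level 9: 4
Level 10: 2
Level 11: 1

The root is level 0 and the size-1 base case is level 11 (the tree spans levels 0 through 11, i.e. 12 levels counting the root), so the depth is the number of divisions: log_2(2048) = 11

The recursion tree depth is log_2(2048) = 11. At each level, the problem size is divided by 2, so it takes 11 divisions to reduce to a base case of size 1. The algorithm makes 3 recursive calls at each level.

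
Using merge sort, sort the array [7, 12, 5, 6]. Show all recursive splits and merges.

Merge sort trace:

Split: [7, 12, 5, 6] -> [7, 12] and [5, 6]
  Split: [7, 12] -> [7] and [12]
  Merge: [7] + [12] -> [7, 12]
  Split: [5, 6] -> [5] and [6]
  Merge: [5] + [6] -> [5, 6]
Merge: [7, 12] + [5, 6] -> [5, 6, 7, 12]

Final sorted array: [5, 6, 7, 12]

The merge sort proceeds by recursively splitting the array and merging sorted halves.
After all merges, the sorted array is [5, 6, 7, 12].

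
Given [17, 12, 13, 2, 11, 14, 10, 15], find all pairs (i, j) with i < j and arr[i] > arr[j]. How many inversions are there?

Finding inversions in [17, 12, 13, 2, 11, 14, 10, 15]:

(0, 1): arr[0]=17 > arr[1]=12
(0, 2): arr[0]=17 > arr[2]=13
(0, 3): arr[0]=17 > arr[3]=2
(0, 4): arr[0]=17 > arr[4]=11
(0, 5): arr[0]=17 > arr[5]=14
(0, 6): arr[0]=17 > arr[6]=10
(0, 7): arr[0]=17 > arr[7]=15
(1, 3): arr[1]=12 > arr[3]=2
(1, 4): arr[1]=12 > arr[4]=11
(1, 6): arr[1]=12 > arr[6]=10
(2, 3): arr[2]=13 > arr[3]=2
(2, 4): arr[2]=13 > arr[4]=11
(2, 6): arr[2]=13 > arr[6]=10
(4, 6): arr[4]=11 > arr[6]=10
(5, 6): arr[5]=14 > arr[6]=10

Total inversions: 15

The array has 15 inversion(s): (0,1), (0,2), (0,3), (0,4), (0,5), (0,6), (0,7), (1,3), (1,4), (1,6), (2,3), (2,4), (2,6), (4,6), (5,6). Each pair (i,j) satisfies i < j and arr[i] > arr[j].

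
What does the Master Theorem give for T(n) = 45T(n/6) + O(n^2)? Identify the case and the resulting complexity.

Master Theorem for T(n) = 45T(n/6) + O(n^2):

a = 45, b = 6, c = 2
log_b(a) = log_6(45) = 2.1245

Case 1: c = 2 < log_6(45) = 2.1245
T(n) = O(n^(log_6 45))

For T(n) = 45T(n/6) + O(n^2): log_6(45) = 2.1245. This is Case 1 of the Master Theorem (c < log_b(a), work dominated by leaves), giving O(n^(log_6 45)).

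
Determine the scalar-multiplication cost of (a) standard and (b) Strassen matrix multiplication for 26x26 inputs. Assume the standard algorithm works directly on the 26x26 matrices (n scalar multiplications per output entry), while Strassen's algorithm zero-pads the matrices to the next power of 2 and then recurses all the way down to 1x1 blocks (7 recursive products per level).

Matrix multiplication for 26x26 matrices:

Strassen's algorithm requires power-of-2 dimensions. Pad 26x26 to 32x32 (next power of 2).

Standard algorithm: 26^3 = 17576 multiplications
Strassen's algorithm: 7^(log2(32)) = 7^5 = 16807 multiplications
Savings: 17576 - 16807 = 769 multiplications

Standard: 17576 multiplications (26^3). Strassen: 16807 multiplications (7^5, after padding to 32x32). Strassen reduces 8 recursive multiplications to 7 at each level.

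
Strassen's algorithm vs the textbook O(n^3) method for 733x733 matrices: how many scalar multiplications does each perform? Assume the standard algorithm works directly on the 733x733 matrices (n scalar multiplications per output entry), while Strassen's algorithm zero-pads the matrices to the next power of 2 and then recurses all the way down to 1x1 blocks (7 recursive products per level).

Matrix multiplication for 733x733 matrices:

Strassen's algorithm requires power-of-2 dimensions. Pad 733x733 to 1024x1024 (next power of 2).

Standard algorithm: 733^3 = 393832837 multiplications
Strassen's algorithm: 7^(log2(1024)) = 7^10 = 282475249 multiplications
Savings: 393832837 - 282475249 = 111357588 multiplications

Standard: 393832837 multiplications (733^3). Strassen: 282475249 multiplications (7^10, after padding to 1024x1024). Strassen reduces 8 recursive multiplications to 7 at each level.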